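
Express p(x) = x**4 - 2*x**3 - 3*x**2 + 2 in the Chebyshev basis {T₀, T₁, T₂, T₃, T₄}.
(7/8)T₀ + (-3/2)T₁ - T₂ + (-1/2)T₃ + (1/8)T₄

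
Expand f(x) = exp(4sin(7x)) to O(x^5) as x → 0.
1 + 28*x + 392*x**2 + 3430*x**3 + 19208*x**4 + O(x**5)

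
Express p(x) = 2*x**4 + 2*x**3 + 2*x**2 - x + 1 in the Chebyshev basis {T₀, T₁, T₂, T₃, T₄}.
(11/4)T₀ + (1/2)T₁ + (2)T₂ + (1/2)T₃ + (1/4)T₄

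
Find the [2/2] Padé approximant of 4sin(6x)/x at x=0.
(24 - 504*x**2/5)/(9*x**2/5 + 1)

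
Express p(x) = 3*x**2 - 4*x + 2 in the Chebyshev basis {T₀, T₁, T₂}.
(7/2)T₀ + (-4)T₁ + (3/2)T₂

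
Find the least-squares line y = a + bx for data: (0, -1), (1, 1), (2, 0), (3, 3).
a = -9/10, b = 11/10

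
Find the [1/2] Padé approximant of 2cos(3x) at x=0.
2/(9*x**2/2 + 1)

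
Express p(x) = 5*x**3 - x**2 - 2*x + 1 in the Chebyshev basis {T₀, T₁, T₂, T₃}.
(1/2)T₀ + (7/4)T₁ + (-1/2)T₂ + (5/4)T₃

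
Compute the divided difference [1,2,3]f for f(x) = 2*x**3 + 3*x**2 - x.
15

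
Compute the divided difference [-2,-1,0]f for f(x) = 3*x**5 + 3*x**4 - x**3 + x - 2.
-21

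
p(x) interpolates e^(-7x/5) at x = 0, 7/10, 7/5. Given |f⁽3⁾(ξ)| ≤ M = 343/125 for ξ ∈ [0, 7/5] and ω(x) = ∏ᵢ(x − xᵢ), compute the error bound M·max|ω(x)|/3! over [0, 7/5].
117649*sqrt(3)/3375000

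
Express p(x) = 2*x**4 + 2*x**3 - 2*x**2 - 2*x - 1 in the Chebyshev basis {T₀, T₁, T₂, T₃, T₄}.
(-5/4)T₀ + (-1/2)T₁ + (1/2)T₃ + (1/4)T₄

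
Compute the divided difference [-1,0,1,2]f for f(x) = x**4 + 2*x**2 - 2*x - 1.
2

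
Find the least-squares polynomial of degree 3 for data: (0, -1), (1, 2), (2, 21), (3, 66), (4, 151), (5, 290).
-73/63 + (146/189)x + (47/63)x² + (58/27)x³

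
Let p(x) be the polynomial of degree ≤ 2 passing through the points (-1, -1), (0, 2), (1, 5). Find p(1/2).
7/2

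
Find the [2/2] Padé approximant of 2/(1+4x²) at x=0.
2/(4*x**2 + 1)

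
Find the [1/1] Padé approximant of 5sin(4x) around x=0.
20*x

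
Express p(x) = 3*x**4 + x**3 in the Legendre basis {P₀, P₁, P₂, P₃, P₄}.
(3/5)P₀ + (3/5)P₁ + (12/7)P₂ + (2/5)P₃ + (24/35)P₄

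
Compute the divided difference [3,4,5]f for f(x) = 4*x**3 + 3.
48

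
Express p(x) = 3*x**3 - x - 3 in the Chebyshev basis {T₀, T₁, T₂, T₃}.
(-3)T₀ + (5/4)T₁ + (3/4)T₃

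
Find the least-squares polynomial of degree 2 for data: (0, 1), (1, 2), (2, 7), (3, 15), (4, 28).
37/35 + (-71/70)x + (27/14)x²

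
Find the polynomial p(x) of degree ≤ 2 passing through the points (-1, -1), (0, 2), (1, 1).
-2*x**2 + x + 2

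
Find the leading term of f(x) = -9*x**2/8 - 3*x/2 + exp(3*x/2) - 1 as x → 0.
9*x**3/16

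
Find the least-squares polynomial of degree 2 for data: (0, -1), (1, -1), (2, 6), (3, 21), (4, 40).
-43/35 + (-96/35)x + (23/7)x²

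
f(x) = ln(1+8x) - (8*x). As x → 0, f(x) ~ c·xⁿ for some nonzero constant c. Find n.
2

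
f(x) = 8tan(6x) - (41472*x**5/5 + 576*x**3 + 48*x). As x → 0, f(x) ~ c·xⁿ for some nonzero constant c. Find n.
7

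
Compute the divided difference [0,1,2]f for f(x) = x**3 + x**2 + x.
4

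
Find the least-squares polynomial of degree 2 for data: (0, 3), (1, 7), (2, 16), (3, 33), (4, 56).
111/35 + (2/35)x + (23/7)x²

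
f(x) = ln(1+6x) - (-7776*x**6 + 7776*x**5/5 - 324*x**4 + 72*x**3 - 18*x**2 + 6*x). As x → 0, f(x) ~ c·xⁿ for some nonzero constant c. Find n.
7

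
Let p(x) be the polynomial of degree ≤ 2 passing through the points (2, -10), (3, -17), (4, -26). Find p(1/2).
-13/4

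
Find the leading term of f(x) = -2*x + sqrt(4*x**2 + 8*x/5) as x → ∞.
2/5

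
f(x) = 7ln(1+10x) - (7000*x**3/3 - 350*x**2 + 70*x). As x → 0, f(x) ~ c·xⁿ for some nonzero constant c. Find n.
4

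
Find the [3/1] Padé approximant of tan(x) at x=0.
x**3/3 + x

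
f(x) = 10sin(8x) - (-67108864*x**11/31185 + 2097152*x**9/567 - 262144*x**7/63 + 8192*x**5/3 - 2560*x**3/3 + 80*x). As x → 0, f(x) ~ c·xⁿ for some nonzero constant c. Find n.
13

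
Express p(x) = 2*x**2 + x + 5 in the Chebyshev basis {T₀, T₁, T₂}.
(6)T₀ + T₁ + T₂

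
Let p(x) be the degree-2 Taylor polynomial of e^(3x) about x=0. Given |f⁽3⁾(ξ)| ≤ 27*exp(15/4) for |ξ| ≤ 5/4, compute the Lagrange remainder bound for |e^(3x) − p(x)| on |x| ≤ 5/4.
1125*exp(15/4)/128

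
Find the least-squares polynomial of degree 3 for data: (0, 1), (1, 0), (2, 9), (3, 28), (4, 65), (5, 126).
47/63 + (-337/189)x + (127/126)x² + (47/54)x³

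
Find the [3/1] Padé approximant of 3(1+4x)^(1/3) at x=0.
(-64*x**3/27 + 16*x**2/3 + 12*x + 3)/(8*x/3 + 1)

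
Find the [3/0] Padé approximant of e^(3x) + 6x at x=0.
9*x**3/2 + 9*x**2/2 + 9*x + 1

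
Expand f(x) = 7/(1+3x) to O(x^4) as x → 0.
7 - 21*x + 63*x**2 - 189*x**3 + O(x**4)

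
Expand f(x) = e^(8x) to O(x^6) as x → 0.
1 + 8*x + 32*x**2 + 256*x**3/3 + 512*x**4/3 + 4096*x**5/15 + O(x**6)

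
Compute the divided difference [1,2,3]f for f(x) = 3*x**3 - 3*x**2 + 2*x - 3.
15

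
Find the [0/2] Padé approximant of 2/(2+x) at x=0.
1/(x/2 + 1)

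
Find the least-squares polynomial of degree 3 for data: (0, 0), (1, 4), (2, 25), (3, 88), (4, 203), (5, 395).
5/42 + (-89/252)x + (7/12)x² + (55/18)x³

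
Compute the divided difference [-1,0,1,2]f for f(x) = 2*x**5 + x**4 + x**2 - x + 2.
12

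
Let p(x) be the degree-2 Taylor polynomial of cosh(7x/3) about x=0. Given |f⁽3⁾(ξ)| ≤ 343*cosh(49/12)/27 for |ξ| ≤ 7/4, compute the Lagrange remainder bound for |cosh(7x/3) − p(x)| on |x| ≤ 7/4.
117649*cosh(49/12)/10368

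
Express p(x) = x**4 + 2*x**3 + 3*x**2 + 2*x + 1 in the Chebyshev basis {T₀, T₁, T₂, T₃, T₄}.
(23/8)T₀ + (7/2)T₁ + (2)T₂ + (1/2)T₃ + (1/8)T₄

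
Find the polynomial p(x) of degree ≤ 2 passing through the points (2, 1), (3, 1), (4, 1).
1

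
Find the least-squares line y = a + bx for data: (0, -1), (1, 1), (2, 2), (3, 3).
a = -7/10, b = 13/10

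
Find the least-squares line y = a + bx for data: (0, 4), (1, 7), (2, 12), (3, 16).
a = 18/5, b = 41/10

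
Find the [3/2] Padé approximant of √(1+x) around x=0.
(x**3/32 + 9*x**2/16 + 3*x/2 + 1)/(3*x**2/16 + x + 1)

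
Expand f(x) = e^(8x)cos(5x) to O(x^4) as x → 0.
1 + 8*x + 39*x**2/2 - 44*x**3/3 + O(x**4)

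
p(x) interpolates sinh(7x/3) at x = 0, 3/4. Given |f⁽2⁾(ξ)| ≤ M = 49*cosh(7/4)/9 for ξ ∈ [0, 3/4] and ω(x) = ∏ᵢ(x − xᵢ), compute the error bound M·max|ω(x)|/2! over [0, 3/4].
49*cosh(7/4)/128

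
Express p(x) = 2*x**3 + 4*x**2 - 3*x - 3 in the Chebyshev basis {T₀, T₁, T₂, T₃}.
-T₀ + (-3/2)T₁ + (2)T₂ + (1/2)T₃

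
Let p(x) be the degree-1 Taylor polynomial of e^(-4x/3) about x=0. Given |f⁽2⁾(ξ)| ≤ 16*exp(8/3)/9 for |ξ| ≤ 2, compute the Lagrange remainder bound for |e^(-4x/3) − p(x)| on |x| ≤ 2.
32*exp(8/3)/9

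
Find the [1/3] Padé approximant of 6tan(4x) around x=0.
24*x/(1 - 16*x**2/3)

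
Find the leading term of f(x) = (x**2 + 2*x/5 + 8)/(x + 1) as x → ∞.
x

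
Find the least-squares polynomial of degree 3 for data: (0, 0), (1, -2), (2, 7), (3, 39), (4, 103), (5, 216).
-17/126 + (-2029/756)x + (-55/63)x² + (217/108)x³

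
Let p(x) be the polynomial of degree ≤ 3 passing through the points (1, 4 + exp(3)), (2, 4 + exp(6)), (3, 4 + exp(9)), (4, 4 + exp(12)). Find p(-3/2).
-105*exp(12)/16 - 495*exp(6)/16 + 4 + 231*exp(3)/16 + 385*exp(9)/16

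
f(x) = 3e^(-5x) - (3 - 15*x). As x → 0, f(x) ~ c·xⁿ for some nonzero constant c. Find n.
2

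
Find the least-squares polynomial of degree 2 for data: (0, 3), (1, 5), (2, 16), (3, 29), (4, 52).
101/35 + (-13/35)x + (22/7)x²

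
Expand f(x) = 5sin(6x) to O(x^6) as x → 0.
30*x - 180*x**3 + 324*x**5 + O(x**6)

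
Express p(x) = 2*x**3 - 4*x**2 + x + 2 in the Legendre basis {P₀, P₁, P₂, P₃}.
(2/3)P₀ + (11/5)P₁ + (-8/3)P₂ + (4/5)P₃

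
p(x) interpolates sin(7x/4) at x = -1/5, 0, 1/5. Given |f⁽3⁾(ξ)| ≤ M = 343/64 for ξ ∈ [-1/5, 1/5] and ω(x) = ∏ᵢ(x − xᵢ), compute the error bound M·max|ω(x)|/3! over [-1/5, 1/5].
343*sqrt(3)/216000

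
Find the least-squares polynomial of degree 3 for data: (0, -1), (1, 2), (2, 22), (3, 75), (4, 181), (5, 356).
-65/63 + (359/378)x + (-13/18)x² + (80/27)x³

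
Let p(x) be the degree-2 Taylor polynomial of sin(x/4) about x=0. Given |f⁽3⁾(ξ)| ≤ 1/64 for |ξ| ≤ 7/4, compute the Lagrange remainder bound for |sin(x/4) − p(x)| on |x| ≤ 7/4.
343/24576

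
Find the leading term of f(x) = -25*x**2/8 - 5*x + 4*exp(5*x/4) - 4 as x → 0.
125*x**3/96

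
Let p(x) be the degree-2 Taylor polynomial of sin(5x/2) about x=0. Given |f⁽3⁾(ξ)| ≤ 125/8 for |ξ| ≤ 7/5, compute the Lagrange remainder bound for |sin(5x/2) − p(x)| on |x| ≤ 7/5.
343/48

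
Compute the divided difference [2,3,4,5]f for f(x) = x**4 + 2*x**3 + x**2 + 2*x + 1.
16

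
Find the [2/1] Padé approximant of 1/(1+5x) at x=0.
1/(5*x + 1)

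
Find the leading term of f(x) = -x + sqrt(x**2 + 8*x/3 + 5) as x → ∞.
4/3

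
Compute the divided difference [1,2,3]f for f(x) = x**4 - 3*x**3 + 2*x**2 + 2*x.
9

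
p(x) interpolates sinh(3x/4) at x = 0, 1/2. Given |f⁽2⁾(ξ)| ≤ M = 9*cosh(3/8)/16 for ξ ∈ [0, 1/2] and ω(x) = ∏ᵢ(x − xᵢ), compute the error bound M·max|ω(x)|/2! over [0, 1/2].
9*cosh(3/8)/512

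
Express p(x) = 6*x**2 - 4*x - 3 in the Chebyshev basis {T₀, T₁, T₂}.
(-4)T₁ + (3)T₂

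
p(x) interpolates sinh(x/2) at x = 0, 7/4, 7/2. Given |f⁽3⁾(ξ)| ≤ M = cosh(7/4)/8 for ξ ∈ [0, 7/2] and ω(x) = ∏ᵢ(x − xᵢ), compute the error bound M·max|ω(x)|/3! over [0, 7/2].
343*sqrt(3)*cosh(7/4)/13824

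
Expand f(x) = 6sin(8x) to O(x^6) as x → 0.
48*x - 512*x**3 + 8192*x**5/5 + O(x**6)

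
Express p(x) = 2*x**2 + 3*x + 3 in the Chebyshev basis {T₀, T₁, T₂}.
(4)T₀ + (3)T₁ + T₂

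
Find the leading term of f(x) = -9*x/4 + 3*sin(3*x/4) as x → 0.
-27*x**3/128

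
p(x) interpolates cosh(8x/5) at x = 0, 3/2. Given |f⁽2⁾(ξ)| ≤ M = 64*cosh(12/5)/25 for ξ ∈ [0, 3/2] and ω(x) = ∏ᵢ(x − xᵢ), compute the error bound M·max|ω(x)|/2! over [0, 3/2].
18*cosh(12/5)/25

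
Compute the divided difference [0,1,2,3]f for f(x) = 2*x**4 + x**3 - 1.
13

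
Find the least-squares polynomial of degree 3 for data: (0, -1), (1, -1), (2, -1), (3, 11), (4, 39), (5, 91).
-17/21 + (4/9)x + (-53/21)x² + (11/9)x³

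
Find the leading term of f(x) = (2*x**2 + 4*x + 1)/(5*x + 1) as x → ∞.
2*x/5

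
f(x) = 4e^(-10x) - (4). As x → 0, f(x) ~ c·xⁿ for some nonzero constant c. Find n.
1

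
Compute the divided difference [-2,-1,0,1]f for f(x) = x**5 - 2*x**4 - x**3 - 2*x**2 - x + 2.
8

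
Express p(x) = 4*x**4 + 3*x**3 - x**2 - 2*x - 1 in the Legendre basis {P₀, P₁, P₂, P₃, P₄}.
(-8/15)P₀ + (-1/5)P₁ + (34/21)P₂ + (6/5)P₃ + (32/35)P₄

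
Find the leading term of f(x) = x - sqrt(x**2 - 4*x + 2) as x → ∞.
2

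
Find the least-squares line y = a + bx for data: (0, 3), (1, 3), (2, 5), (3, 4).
a = 3, b = 1/2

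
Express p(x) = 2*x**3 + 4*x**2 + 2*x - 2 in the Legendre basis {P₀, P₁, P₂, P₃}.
(-2/3)P₀ + (16/5)P₁ + (8/3)P₂ + (4/5)P₃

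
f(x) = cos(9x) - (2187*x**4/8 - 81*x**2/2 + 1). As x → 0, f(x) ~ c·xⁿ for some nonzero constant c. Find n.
6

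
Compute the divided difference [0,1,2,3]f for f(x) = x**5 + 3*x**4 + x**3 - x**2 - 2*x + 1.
44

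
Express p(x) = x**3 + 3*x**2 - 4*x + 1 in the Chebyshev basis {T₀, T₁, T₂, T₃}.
(5/2)T₀ + (-13/4)T₁ + (3/2)T₂ + (1/4)T₃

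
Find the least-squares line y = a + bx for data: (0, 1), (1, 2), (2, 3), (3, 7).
a = 2/5, b = 19/10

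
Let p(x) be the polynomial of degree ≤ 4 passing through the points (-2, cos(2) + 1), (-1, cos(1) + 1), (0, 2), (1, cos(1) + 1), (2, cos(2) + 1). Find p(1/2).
-cos(2)/64 + 5*cos(1)/16 + 109/64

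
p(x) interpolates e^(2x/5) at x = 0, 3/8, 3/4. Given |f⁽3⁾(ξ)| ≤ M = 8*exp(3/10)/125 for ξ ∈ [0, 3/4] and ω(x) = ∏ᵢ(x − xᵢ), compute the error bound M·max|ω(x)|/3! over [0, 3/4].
sqrt(3)*exp(3/10)/8000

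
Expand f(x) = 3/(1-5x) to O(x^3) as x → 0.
3 + 15*x + 75*x**2 + O(x**3)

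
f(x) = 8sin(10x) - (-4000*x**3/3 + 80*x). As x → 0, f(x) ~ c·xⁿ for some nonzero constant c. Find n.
5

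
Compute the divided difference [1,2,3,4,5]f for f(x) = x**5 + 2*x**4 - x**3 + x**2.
17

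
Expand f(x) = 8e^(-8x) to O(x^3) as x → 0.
8 - 64*x + 256*x**2 + O(x**3)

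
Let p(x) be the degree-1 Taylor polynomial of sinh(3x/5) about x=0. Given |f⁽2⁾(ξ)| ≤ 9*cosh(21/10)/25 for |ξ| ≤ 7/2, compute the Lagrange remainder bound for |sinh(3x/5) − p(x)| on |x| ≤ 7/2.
441*cosh(21/10)/200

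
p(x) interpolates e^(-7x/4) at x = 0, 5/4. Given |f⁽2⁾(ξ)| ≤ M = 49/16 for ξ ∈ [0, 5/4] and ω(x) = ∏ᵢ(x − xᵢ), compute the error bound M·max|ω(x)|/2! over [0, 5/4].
1225/2048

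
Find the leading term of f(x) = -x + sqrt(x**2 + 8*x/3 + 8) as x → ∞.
4/3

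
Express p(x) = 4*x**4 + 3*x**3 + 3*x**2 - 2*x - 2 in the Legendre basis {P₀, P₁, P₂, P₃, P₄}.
(-1/5)P₀ + (-1/5)P₁ + (30/7)P₂ + (6/5)P₃ + (32/35)P₄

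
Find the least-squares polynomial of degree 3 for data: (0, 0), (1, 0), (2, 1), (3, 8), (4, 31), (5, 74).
-1/126 + (241/108)x + (-206/63)x² + (125/108)x³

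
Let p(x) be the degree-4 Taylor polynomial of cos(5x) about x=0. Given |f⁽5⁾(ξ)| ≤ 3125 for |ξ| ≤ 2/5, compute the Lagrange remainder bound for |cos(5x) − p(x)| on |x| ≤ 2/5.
4/15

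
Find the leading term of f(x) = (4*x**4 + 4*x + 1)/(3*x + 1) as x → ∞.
4*x**3/3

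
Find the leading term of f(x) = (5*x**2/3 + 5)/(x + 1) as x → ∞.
5*x/3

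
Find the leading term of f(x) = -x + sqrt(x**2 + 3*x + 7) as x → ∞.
3/2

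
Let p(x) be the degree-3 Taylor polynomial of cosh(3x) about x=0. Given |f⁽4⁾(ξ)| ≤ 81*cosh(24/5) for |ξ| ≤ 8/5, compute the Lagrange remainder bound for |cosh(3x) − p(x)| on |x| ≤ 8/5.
13824*cosh(24/5)/625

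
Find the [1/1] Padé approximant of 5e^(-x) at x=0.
(5 - 5*x/2)/(x/2 + 1)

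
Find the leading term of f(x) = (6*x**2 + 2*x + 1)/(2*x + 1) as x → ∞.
3*x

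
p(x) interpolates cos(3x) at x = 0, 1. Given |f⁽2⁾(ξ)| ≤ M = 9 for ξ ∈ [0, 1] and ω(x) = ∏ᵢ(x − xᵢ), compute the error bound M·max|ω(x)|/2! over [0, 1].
9/8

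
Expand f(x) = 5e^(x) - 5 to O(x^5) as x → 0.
5*x + 5*x**2/2 + 5*x**3/6 + 5*x**4/24 + O(x**5)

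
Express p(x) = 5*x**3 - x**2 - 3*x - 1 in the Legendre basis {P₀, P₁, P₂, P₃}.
(-4/3)P₀ + (-2/3)P₂ + (2)P₃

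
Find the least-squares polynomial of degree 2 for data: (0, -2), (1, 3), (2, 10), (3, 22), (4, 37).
-64/35 + (179/70)x + (25/14)x²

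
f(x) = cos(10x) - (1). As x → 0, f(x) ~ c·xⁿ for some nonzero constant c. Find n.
2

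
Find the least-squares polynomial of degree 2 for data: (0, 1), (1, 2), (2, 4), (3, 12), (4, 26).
11/7 + (-22/7)x + (16/7)x²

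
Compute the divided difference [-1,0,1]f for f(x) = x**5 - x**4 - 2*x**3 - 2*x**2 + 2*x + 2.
-3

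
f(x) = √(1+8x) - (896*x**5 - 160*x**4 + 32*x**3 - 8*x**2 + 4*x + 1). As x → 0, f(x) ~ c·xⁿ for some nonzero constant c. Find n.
6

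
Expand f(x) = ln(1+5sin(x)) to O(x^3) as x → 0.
5*x - 25*x**2/2 + O(x**3)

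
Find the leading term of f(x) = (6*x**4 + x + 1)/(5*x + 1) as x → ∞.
6*x**3/5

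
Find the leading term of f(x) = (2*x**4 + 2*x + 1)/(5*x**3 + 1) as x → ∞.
2*x/5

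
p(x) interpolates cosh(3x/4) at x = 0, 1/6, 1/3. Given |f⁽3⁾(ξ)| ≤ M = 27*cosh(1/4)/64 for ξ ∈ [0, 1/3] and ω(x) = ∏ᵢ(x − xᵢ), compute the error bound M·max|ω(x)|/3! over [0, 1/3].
sqrt(3)*cosh(1/4)/13824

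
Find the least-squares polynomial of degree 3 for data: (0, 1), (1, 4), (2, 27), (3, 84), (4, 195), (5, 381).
46/63 + (313/189)x + (-23/36)x² + (335/108)x³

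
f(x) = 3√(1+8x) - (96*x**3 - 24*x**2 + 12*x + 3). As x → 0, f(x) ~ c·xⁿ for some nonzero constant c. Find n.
4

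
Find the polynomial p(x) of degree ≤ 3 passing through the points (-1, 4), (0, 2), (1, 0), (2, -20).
-3*x**3 + x + 2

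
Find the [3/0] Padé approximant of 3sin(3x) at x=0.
-27*x**3/2 + 9*x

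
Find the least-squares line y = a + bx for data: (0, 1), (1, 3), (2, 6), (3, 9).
a = 7/10, b = 27/10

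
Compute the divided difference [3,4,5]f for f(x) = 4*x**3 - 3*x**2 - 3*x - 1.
45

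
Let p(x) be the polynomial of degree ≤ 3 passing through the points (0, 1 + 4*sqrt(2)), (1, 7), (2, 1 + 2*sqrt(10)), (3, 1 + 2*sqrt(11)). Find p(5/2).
-7/8 + sqrt(2)/4 + 5*sqrt(11)/8 + 15*sqrt(10)/8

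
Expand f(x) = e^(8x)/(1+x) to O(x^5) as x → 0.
1 + 7*x + 25*x**2 + 181*x**3/3 + 331*x**4/3 + O(x**5)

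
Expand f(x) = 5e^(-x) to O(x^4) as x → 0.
5 - 5*x + 5*x**2/2 - 5*x**3/6 + O(x**4)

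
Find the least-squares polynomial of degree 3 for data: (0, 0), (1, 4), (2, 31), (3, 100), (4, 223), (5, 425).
-17/126 + (-859/756)x + (653/252)x² + (79/27)x³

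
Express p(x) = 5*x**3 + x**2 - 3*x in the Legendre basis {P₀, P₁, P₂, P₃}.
(1/3)P₀ + (2/3)P₂ + (2)P₃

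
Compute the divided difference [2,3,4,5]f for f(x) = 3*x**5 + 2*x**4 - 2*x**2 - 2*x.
403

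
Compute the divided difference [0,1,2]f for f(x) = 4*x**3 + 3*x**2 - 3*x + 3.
15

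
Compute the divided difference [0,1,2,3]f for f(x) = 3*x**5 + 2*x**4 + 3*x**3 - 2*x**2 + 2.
90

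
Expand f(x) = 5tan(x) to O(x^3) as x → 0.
5*x + O(x**3)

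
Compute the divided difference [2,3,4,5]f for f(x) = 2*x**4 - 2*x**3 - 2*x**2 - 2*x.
26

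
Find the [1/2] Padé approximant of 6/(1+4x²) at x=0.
6/(4*x**2 + 1)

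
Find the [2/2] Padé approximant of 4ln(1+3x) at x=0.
6*x*(3*x + 2)/(3*x**2/2 + 3*x + 1)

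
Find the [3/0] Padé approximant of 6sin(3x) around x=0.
-27*x**3 + 18*x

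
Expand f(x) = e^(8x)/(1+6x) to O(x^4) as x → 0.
1 + 2*x + 20*x**2 - 104*x**3/3 + O(x**4)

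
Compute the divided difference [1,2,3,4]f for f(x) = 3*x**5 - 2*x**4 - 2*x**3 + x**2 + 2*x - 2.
173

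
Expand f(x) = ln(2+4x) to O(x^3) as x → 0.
log(2) + 2*x - 2*x**2 + O(x**3)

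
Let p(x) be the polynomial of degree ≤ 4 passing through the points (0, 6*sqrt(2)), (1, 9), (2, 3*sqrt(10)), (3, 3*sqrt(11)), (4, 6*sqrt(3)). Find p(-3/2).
-6237/32 - 1155*sqrt(11)/32 + 945*sqrt(3)/64 + 3465*sqrt(2)/64 + 4455*sqrt(10)/64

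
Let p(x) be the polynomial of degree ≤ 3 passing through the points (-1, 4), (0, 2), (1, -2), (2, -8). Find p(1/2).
1/4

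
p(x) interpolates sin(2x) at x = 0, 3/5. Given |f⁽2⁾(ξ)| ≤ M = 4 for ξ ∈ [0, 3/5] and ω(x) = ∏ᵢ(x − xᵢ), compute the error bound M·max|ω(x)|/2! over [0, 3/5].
9/50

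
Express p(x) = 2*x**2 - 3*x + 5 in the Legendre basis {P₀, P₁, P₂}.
(17/3)P₀ + (-3)P₁ + (4/3)P₂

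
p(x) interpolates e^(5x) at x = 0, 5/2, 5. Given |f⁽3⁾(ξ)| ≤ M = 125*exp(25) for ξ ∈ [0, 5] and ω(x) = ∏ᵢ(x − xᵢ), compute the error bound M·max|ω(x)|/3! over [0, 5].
15625*sqrt(3)*exp(25)/216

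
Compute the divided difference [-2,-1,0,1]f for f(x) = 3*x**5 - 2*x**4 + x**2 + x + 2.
19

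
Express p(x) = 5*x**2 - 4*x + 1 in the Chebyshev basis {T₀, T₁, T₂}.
(7/2)T₀ + (-4)T₁ + (5/2)T₂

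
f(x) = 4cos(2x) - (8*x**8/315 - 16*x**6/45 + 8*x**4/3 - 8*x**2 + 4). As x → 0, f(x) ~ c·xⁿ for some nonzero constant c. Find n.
10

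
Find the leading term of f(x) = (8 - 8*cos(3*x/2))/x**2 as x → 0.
9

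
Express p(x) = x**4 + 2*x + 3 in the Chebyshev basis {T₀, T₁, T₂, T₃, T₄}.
(27/8)T₀ + (2)T₁ + (1/2)T₂ + (1/8)T₄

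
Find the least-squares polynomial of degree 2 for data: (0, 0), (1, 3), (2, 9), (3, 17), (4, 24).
-13/35 + (117/35)x + (5/7)x²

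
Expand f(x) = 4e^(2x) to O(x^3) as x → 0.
4 + 8*x + 8*x**2 + O(x**3)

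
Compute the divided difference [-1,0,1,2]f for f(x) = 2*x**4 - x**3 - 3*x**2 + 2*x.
3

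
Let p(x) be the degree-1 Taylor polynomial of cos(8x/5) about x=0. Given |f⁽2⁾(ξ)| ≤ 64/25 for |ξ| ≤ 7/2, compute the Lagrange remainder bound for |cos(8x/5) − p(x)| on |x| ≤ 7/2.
392/25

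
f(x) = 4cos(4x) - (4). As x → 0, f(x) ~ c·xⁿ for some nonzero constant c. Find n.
2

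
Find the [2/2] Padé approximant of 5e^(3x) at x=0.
(15*x**2/4 + 15*x/2 + 5)/(3*x**2/4 - 3*x/2 + 1)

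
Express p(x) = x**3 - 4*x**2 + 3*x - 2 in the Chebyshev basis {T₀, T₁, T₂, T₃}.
(-4)T₀ + (15/4)T₁ + (-2)T₂ + (1/4)T₃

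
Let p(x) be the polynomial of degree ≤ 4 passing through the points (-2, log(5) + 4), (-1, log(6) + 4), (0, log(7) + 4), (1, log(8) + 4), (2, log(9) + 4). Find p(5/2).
log(1323*2**(3/4)*3**(33/64)*5**(35/128)*7**(61/64)/4096) + 4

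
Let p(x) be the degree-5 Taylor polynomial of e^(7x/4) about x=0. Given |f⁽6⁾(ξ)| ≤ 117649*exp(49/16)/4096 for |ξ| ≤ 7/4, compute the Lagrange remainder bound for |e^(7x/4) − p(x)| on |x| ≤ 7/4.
13841287201*exp(49/16)/12079595520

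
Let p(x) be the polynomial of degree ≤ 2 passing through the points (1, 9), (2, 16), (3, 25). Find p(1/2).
25/4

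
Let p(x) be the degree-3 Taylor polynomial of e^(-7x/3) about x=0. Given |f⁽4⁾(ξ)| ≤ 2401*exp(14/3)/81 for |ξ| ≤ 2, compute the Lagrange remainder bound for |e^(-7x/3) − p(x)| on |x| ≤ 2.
4802*exp(14/3)/243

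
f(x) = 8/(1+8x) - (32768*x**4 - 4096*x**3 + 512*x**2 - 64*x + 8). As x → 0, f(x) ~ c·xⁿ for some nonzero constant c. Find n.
5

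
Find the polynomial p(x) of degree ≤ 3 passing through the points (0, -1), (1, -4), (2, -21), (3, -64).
-2*x**3 - x**2 - 1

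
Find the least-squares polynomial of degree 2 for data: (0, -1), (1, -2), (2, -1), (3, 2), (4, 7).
-1 + (-2)x + x²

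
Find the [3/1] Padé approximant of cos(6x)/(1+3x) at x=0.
(18*x**3 - 12*x**2 - 2*x + 1)/(x + 1)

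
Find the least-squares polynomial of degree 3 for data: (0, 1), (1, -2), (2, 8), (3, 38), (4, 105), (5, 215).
20/21 + (-593/126)x + (17/84)x² + (67/36)x³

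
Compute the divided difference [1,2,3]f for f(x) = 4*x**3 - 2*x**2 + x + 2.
22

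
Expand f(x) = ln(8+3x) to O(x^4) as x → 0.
log(8) + 3*x/8 - 9*x**2/128 + 9*x**3/512 + O(x**4)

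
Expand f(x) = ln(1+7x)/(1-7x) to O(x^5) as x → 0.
7*x + 49*x**2/2 + 1715*x**3/6 + 16807*x**4/12 + O(x**5)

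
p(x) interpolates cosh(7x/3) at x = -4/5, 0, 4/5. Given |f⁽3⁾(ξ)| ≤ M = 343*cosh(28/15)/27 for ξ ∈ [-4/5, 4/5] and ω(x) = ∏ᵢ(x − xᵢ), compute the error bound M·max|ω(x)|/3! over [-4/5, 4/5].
21952*sqrt(3)*cosh(28/15)/91125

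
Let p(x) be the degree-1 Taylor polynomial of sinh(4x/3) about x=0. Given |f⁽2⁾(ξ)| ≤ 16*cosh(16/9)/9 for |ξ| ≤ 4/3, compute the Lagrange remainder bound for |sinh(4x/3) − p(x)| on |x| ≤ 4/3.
128*cosh(16/9)/81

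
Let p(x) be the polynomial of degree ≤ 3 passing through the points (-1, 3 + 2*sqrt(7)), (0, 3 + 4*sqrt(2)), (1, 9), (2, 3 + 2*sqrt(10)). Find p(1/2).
-sqrt(10)/8 - sqrt(7)/8 + 9*sqrt(2)/4 + 51/8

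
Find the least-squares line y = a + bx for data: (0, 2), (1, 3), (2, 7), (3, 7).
a = 19/10, b = 19/10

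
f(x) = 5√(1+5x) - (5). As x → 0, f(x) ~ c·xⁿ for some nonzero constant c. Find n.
1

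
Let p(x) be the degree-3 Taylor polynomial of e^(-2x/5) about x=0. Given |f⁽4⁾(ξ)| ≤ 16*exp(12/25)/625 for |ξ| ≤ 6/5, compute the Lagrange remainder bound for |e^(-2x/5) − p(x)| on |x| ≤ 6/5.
864*exp(12/25)/390625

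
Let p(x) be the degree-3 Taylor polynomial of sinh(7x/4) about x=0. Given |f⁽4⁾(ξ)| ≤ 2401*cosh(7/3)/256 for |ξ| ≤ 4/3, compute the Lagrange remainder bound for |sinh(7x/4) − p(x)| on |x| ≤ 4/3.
2401*cosh(7/3)/1944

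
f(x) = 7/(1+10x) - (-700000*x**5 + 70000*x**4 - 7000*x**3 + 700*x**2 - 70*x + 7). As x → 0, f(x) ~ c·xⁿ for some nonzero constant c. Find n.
6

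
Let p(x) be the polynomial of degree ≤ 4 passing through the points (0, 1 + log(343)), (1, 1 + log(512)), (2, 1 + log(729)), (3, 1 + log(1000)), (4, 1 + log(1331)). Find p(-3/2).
1 + log(2674547297698374264627183411732207537069567390474128814152676841976093056220135929130377352411751*11**(49/128)*3**(7/32)*5**(29/32)*7**(9/128)/251084069415467230553431576928306656644094217778561380515840000000000000000000000000000000000000)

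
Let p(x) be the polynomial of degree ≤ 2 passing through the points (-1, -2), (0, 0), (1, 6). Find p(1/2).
5/2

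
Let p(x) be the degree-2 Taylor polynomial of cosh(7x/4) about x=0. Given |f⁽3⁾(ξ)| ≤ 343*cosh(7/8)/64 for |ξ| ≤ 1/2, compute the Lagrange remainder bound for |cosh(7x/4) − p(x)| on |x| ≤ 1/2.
343*cosh(7/8)/3072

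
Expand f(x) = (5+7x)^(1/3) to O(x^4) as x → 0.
5**(1/3) + 7*5**(1/3)*x/15 - 49*5**(1/3)*x**2/225 + 343*5**(1/3)*x**3/2025 + O(x**4)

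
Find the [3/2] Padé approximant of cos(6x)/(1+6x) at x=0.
(126*x**3 - 21*x**2 - 6*x + 1)/(1 - 39*x**2)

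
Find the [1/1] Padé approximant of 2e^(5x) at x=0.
(5*x + 2)/(1 - 5*x/2)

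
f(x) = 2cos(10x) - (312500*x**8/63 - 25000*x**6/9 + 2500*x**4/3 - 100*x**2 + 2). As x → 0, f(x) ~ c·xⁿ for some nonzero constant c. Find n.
10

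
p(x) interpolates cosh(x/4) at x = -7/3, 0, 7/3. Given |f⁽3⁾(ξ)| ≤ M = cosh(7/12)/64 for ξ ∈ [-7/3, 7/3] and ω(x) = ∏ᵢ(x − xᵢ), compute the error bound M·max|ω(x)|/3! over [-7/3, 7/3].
343*sqrt(3)*cosh(7/12)/46656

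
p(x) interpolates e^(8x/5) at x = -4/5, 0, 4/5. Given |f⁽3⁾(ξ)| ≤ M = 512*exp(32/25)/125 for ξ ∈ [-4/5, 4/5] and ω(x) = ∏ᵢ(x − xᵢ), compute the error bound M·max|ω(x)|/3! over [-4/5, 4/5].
32768*sqrt(3)*exp(32/25)/421875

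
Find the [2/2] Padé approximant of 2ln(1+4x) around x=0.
8*x*(2*x + 1)/(8*x**2/3 + 4*x + 1)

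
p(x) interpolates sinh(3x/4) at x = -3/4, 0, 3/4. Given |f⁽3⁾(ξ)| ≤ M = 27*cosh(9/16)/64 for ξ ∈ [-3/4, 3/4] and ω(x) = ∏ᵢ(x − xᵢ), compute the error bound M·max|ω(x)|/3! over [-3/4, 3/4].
27*sqrt(3)*cosh(9/16)/4096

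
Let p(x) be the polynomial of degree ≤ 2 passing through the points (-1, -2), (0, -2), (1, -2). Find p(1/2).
-2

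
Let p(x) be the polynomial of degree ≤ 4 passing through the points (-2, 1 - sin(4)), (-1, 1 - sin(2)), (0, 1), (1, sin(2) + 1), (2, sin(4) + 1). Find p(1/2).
-sin(4)/16 + 5*sin(2)/8 + 1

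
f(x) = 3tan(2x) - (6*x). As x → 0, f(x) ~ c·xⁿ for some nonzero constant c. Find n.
3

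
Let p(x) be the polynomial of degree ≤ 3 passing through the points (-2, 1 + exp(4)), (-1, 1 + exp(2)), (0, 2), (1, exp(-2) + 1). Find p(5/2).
((-35*exp(4) - 173 + 135*exp(2))*exp(2) + 105)*exp(-2)/16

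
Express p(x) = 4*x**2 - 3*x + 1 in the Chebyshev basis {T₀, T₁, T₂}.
(3)T₀ + (-3)T₁ + (2)T₂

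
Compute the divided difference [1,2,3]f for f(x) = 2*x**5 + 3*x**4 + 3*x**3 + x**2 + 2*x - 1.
274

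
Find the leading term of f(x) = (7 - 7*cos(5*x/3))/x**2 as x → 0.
175/18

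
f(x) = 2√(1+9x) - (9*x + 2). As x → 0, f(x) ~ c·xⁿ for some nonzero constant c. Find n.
2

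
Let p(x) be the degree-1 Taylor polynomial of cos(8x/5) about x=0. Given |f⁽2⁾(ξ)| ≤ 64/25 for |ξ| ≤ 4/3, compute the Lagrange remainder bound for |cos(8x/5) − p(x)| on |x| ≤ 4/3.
512/225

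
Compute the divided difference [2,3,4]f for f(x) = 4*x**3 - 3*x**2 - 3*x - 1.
33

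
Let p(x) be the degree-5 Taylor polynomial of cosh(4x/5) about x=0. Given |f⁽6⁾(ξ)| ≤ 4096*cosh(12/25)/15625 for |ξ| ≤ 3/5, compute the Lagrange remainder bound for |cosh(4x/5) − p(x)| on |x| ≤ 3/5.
20736*cosh(12/25)/1220703125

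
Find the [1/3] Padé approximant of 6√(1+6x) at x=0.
(63*x/2 + 6)/(27*x**3/8 - 9*x**2/4 + 9*x/4 + 1)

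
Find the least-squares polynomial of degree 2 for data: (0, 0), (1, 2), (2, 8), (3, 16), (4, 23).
-17/35 + (18/7)x + (6/7)x²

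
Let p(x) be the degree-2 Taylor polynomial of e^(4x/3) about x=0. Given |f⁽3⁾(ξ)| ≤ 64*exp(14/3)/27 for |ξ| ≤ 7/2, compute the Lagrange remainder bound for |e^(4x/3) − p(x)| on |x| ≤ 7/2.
1372*exp(14/3)/81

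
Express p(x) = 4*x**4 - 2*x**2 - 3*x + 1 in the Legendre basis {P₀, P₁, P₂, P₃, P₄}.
(17/15)P₀ + (-3)P₁ + (20/21)P₂ + (32/35)P₄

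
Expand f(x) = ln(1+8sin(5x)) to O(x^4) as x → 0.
40*x - 800*x**2 + 63500*x**3/3 + O(x**4)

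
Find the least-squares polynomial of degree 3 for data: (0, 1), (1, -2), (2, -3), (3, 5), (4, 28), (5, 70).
139/126 + (-2221/756)x + (-179/126)x² + (103/108)x³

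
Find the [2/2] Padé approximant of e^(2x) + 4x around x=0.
(-x**2/9 + 17*x/3 + 1)/(-x**2/9 - x/3 + 1)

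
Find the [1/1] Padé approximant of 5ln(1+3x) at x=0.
15*x/(3*x/2 + 1)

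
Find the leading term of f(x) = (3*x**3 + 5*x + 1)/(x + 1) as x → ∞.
3*x**2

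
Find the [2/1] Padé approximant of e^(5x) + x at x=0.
(5*x**2/2 + 13*x/3 + 1)/(1 - 5*x/3)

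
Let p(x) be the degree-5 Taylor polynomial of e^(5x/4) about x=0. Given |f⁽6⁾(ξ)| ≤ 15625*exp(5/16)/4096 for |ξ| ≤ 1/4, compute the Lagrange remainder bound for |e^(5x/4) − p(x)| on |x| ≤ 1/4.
3125*exp(5/16)/2415919104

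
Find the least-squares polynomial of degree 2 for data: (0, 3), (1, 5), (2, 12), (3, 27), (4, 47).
108/35 + (-11/7)x + (22/7)x²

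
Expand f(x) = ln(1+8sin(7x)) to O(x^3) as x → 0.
56*x - 1568*x**2 + O(x**3)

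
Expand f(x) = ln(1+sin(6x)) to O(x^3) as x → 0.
6*x - 18*x**2 + O(x**3)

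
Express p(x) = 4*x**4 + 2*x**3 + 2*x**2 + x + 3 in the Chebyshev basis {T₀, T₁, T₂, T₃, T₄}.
(11/2)T₀ + (5/2)T₁ + (3)T₂ + (1/2)T₃ + (1/2)T₄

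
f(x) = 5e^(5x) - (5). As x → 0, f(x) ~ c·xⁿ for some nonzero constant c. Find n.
1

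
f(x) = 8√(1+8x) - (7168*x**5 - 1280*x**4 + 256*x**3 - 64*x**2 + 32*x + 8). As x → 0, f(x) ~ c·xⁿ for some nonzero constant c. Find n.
6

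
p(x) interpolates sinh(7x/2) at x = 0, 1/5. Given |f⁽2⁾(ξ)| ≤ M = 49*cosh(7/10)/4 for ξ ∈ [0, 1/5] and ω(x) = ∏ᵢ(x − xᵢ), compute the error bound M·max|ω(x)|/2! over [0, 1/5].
49*cosh(7/10)/800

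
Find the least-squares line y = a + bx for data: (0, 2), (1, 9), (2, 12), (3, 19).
a = 12/5, b = 27/5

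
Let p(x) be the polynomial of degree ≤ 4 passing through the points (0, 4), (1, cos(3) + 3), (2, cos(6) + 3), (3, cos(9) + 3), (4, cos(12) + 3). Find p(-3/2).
315*cos(12)/128 - 385*cos(9)/32 + 1539/128 - 693*cos(3)/32 + 1485*cos(6)/64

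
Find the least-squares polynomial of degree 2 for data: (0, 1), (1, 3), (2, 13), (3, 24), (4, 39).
16/35 + (139/70)x + (27/14)x²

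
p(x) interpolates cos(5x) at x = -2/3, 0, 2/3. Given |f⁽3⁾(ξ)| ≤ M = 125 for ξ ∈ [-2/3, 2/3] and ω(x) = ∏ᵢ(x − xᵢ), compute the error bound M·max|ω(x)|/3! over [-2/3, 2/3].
1000*sqrt(3)/729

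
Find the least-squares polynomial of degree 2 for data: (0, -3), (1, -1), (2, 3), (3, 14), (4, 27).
-20/7 + (-11/14)x + (29/14)x²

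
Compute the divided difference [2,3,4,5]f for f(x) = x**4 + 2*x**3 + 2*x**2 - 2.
16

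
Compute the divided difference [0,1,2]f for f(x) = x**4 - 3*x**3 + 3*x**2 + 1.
1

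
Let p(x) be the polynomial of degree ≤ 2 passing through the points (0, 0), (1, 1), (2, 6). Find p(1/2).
0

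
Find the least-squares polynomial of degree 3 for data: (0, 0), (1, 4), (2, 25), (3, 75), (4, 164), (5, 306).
-1/21 + (-25/63)x + (109/42)x² + (35/18)x³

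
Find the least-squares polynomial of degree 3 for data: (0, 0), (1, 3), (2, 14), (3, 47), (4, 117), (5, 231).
3/14 + (137/84)x + (-3/2)x² + (25/12)x³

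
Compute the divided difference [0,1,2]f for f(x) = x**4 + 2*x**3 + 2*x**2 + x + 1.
15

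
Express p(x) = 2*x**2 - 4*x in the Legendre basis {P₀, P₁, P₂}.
(2/3)P₀ + (-4)P₁ + (4/3)P₂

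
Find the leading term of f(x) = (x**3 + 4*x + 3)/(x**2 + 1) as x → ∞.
x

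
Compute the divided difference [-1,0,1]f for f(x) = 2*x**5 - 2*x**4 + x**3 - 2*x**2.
-4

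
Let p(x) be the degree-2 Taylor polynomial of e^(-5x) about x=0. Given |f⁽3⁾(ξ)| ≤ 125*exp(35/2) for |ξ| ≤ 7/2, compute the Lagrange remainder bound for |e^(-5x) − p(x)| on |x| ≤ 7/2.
42875*exp(35/2)/48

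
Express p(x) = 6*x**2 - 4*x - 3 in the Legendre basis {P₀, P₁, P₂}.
-P₀ + (-4)P₁ + (4)P₂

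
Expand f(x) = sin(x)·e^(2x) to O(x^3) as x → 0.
x + 2*x**2 + O(x**3)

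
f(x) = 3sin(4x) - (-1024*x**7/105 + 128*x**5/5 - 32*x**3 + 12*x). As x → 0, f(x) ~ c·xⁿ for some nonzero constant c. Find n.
9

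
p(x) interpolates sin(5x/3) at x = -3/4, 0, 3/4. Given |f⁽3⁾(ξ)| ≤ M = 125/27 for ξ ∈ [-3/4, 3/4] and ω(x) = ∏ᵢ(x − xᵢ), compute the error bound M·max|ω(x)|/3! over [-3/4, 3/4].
125*sqrt(3)/1728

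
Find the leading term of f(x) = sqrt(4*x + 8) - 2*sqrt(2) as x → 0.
sqrt(2)*x/2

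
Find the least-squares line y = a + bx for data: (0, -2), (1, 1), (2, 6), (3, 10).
a = -12/5, b = 41/10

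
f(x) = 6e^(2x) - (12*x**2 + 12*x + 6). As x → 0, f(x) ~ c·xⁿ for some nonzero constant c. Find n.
3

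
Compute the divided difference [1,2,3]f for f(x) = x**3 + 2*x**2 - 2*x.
8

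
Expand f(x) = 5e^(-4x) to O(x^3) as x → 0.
5 - 20*x + 40*x**2 + O(x**3)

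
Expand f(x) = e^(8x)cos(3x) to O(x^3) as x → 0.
1 + 8*x + 55*x**2/2 + O(x**3)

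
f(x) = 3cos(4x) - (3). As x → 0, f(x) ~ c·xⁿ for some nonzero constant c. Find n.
2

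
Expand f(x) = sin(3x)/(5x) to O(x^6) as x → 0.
3/5 - 9*x**2/10 + 81*x**4/200 + O(x**6)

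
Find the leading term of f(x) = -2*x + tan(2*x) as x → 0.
8*x**3/3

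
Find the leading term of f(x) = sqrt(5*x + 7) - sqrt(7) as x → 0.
5*sqrt(7)*x/14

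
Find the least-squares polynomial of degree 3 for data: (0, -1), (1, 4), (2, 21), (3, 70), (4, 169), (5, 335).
-8/9 + (778/189)x + (-659/252)x² + (329/108)x³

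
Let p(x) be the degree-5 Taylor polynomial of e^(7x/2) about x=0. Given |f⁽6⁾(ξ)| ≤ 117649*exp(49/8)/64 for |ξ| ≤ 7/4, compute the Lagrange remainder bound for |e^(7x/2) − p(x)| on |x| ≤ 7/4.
13841287201*exp(49/8)/188743680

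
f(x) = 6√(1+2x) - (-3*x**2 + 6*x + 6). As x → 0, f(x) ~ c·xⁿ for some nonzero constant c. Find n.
3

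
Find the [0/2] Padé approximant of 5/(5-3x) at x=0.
1/(1 - 3*x/5)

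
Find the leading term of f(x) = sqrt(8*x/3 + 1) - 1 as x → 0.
4*x/3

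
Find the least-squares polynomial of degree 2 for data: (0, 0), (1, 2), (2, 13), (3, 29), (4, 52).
-2/7 + (-23/70)x + (47/14)x²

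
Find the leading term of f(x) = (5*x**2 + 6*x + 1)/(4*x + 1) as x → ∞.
5*x/4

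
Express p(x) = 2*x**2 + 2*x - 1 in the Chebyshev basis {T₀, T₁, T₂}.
(2)T₁ + T₂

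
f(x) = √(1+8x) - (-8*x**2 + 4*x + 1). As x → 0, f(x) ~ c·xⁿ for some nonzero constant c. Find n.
3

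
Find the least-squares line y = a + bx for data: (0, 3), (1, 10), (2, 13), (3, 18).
a = 19/5, b = 24/5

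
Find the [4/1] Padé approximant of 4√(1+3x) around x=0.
(243*x**4/160 - 27*x**3/10 + 81*x**2/10 + 72*x/5 + 4)/(21*x/10 + 1)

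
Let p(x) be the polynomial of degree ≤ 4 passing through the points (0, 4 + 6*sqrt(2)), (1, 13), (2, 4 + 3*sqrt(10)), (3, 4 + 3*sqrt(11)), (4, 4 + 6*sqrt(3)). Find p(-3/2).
-6109/32 - 1155*sqrt(11)/32 + 945*sqrt(3)/64 + 3465*sqrt(2)/64 + 4455*sqrt(10)/64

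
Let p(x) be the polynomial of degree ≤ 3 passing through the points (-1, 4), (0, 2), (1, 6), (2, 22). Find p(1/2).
23/8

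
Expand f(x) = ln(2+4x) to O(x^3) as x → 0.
log(2) + 2*x - 2*x**2 + O(x**3)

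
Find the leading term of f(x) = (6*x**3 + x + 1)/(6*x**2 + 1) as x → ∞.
x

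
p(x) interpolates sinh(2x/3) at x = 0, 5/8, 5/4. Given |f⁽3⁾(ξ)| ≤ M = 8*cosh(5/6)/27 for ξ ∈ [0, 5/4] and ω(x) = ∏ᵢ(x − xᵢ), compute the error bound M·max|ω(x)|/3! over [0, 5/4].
125*sqrt(3)*cosh(5/6)/46656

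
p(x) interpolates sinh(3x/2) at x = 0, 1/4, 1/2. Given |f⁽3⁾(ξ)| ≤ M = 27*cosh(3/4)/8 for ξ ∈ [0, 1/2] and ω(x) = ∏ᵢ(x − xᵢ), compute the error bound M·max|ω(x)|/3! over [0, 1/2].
sqrt(3)*cosh(3/4)/512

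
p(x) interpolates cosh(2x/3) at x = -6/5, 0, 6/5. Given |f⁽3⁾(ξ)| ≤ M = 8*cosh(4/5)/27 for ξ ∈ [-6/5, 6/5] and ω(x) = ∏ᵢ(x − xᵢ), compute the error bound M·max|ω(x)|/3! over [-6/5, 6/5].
64*sqrt(3)*cosh(4/5)/3375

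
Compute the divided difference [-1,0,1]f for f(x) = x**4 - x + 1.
1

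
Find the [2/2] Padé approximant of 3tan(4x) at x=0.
12*x/(1 - 16*x**2/3)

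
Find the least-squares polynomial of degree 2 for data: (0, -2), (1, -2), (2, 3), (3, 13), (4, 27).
-73/35 + (-149/70)x + (33/14)x²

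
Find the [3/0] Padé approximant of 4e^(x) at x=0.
2*x**3/3 + 2*x**2 + 4*x + 4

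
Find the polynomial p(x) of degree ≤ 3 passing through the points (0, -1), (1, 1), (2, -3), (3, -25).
-2*x**3 + 3*x**2 + x - 1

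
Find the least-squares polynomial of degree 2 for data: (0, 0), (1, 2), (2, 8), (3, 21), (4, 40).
9/35 + (-127/70)x + (41/14)x²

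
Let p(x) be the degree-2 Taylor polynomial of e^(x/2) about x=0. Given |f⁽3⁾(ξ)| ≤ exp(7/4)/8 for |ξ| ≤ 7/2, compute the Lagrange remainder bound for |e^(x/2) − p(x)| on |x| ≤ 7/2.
343*exp(7/4)/384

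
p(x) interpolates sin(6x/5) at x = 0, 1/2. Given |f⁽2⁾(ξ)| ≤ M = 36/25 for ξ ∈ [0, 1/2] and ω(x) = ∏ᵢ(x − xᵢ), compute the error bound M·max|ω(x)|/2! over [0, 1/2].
9/200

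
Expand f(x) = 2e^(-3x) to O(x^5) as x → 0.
2 - 6*x + 9*x**2 - 9*x**3 + 27*x**4/4 + O(x**5)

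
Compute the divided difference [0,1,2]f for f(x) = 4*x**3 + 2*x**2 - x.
14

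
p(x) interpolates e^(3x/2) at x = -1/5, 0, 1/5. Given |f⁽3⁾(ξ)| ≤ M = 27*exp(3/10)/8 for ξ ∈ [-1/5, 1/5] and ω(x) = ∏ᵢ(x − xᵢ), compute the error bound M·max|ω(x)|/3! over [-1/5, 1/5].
sqrt(3)*exp(3/10)/1000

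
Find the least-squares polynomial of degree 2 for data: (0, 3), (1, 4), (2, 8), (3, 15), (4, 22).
96/35 + (43/70)x + (15/14)x²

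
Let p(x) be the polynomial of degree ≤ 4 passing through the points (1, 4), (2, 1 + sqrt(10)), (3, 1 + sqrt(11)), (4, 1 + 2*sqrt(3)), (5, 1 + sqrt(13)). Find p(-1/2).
-693*sqrt(10)/32 - 385*sqrt(3)/16 + 315*sqrt(13)/128 + 3593/128 + 1485*sqrt(11)/64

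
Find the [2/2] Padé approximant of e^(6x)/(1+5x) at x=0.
(78*x**2/11 + 43*x/11 + 1)/(-97*x**2/11 + 32*x/11 + 1)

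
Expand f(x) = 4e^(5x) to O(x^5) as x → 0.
4 + 20*x + 50*x**2 + 250*x**3/3 + 625*x**4/6 + O(x**5)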